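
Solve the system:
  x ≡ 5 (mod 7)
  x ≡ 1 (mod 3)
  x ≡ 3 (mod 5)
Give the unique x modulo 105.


Moduli 7, 3, 5 are pairwise coprime; by CRT there is a unique solution modulo M = 7 · 3 · 5 = 105.
Solve pairwise, accumulating the modulus:
  Start with x ≡ 5 (mod 7).
  Combine with x ≡ 1 (mod 3): since gcd(7, 3) = 1, we get a unique residue mod 21.
    Write x = 5 + 7·t and substitute into x ≡ 1 (mod 3): 7·t ≡ 1 − 5 = -4 (mod 3).
    Reduce coefficients mod 3: 1·t ≡ 2 (mod 3).
    So t ≡ 2 (mod 3).
    Then x = 5 + 7·2 = 19, valid modulo lcm(7, 3) = 21: x ≡ 19 (mod 21).
  Combine with x ≡ 3 (mod 5): since gcd(21, 5) = 1, we get a unique residue mod 105.
    Write x = 19 + 21·t and substitute into x ≡ 3 (mod 5): 21·t ≡ 3 − 19 = -16 (mod 5).
    Reduce coefficients mod 5: 1·t ≡ 4 (mod 5).
    So t ≡ 4 (mod 5).
    Then x = 19 + 21·4 = 103, valid modulo lcm(21, 5) = 105: x ≡ 103 (mod 105).
Verify: 103 mod 7 = 5 ✓, 103 mod 3 = 1 ✓, 103 mod 5 = 3 ✓.

x ≡ 103 (mod 105).


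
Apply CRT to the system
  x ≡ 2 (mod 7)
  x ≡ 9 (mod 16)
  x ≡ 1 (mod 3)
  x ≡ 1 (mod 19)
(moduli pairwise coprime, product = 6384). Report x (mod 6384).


Product of moduli M = 7 · 16 · 3 · 19 = 6384.
Merge one congruence at a time:
  Start: x ≡ 2 (mod 7).
  Combine with x ≡ 9 (mod 16); new modulus lcm = 112.
    Write x = 2 + 7·t and substitute into x ≡ 9 (mod 16): 7·t ≡ 9 − 2 = 7 (mod 16).
    The inverse of 7 mod 16 is 7 (since 7·7 = 49 = 3·16 + 1), so t ≡ 7·7 = 49 ≡ 1 (mod 16).
    Then x = 2 + 7·1 = 9, valid modulo lcm(7, 16) = 112: x ≡ 9 (mod 112).
  Combine with x ≡ 1 (mod 3); new modulus lcm = 336.
    Write x = 9 + 112·t and substitute into x ≡ 1 (mod 3): 112·t ≡ 1 − 9 = -8 (mod 3).
    Reduce coefficients mod 3: 1·t ≡ 1 (mod 3).
    So t ≡ 1 (mod 3).
    Then x = 9 + 112·1 = 121, valid modulo lcm(112, 3) = 336: x ≡ 121 (mod 336).
  Combine with x ≡ 1 (mod 19); new modulus lcm = 6384.
    Write x = 121 + 336·t and substitute into x ≡ 1 (mod 19): 336·t ≡ 1 − 121 = -120 (mod 19).
    Reduce coefficients mod 19: 13·t ≡ 13 (mod 19).
    The inverse of 13 mod 19 is 3 (since 13·3 = 39 = 2·19 + 1), so t ≡ 3·13 = 39 ≡ 1 (mod 19).
    Then x = 121 + 336·1 = 457, valid modulo lcm(336, 19) = 6384: x ≡ 457 (mod 6384).
Verify against each original: 457 mod 7 = 2, 457 mod 16 = 9, 457 mod 3 = 1, 457 mod 19 = 1.

x ≡ 457 (mod 6384).


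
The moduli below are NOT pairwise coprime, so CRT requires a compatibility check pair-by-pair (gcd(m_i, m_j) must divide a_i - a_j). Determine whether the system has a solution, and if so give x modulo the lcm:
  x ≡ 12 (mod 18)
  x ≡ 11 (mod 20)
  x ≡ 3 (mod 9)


Moduli 18, 20, 9 are not pairwise coprime, so CRT works modulo lcm(m_i) when all pairwise compatibility conditions hold.
Pairwise compatibility: gcd(m_i, m_j) must divide a_i - a_j for every pair.
Merge one congruence at a time:
  Start: x ≡ 12 (mod 18).
  Combine with x ≡ 11 (mod 20): gcd(18, 20) = 2, and 11 - 12 = -1 is NOT divisible by 2.
    ⇒ system is inconsistent (no integer solution).

No solution (the system is inconsistent).


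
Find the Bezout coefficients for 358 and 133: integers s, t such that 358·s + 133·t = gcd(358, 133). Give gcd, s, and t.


Euclidean algorithm on (358, 133) — divide until remainder is 0:
  358 = 2 · 133 + 92
  133 = 1 · 92 + 41
  92 = 2 · 41 + 10
  41 = 4 · 10 + 1
  10 = 10 · 1 + 0
gcd(358, 133) = 1.
Track Bezout coefficients alongside the remainders: start with r₀ = 358 = a·1 + b·0 (s = 1, t = 0) and r₁ = 133 = a·0 + b·1 (s = 0, t = 1); each new remainder r_{k+1} = r_{k-1} − q_k·r_k inherits s_{k+1} = s_{k-1} − q_k·s_k, t_{k+1} = t_{k-1} − q_k·t_k, so r_k = a·s_k + b·t_k at every step:
  q = 2: r = 92, s = 1 − 2·0 = 1, t = 0 − 2·1 = -2  (check: 358·1 + 133·(-2) = 92)
  q = 1: r = 41, s = 0 − 1·1 = -1, t = 1 − 1·(-2) = 3  (check: 358·(-1) + 133·3 = 41)
  q = 2: r = 10, s = 1 − 2·(-1) = 3, t = -2 − 2·3 = -8  (check: 358·3 + 133·(-8) = 10)
  q = 4: r = 1, s = -1 − 4·3 = -13, t = 3 − 4·(-8) = 35  (check: 358·(-13) + 133·35 = 1)
The row with r = 1 (the gcd) gives the Bezout coefficients s = -13, t = 35.
Result: 358 · (-13) + 133 · (35) = 1.

gcd(358, 133) = 1; s = -13, t = 35 (check: 358·(-13) + 133·35 = 1).


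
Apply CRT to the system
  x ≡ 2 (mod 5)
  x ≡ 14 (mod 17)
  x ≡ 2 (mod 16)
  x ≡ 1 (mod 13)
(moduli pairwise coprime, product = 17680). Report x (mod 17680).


Product of moduli M = 5 · 17 · 16 · 13 = 17680.
Merge one congruence at a time:
  Start: x ≡ 2 (mod 5).
  Combine with x ≡ 14 (mod 17); new modulus lcm = 85.
    Write x = 2 + 5·t and substitute into x ≡ 14 (mod 17): 5·t ≡ 14 − 2 = 12 (mod 17).
    The inverse of 5 mod 17 is 7 (since 5·7 = 35 = 2·17 + 1), so t ≡ 7·12 = 84 ≡ 16 (mod 17).
    Then x = 2 + 5·16 = 82, valid modulo lcm(5, 17) = 85: x ≡ 82 (mod 85).
  Combine with x ≡ 2 (mod 16); new modulus lcm = 1360.
    Write x = 82 + 85·t and substitute into x ≡ 2 (mod 16): 85·t ≡ 2 − 82 = -80 (mod 16).
    Reduce coefficients mod 16: 5·t ≡ 0 (mod 16).
    The inverse of 5 mod 16 is 13 (since 5·13 = 65 = 4·16 + 1), so t ≡ 13·0 = 0 ≡ 0 (mod 16).
    Then x = 82 + 85·0 = 82, valid modulo lcm(85, 16) = 1360: x ≡ 82 (mod 1360).
  Combine with x ≡ 1 (mod 13); new modulus lcm = 17680.
    Write x = 82 + 1360·t and substitute into x ≡ 1 (mod 13): 1360·t ≡ 1 − 82 = -81 (mod 13).
    Reduce coefficients mod 13: 8·t ≡ 10 (mod 13).
    The inverse of 8 mod 13 is 5 (since 8·5 = 40 = 3·13 + 1), so t ≡ 5·10 = 50 ≡ 11 (mod 13).
    Then x = 82 + 1360·11 = 15042, valid modulo lcm(1360, 13) = 17680: x ≡ 15042 (mod 17680).
Verify against each original: 15042 mod 5 = 2, 15042 mod 17 = 14, 15042 mod 16 = 2, 15042 mod 13 = 1.

x ≡ 15042 (mod 17680).


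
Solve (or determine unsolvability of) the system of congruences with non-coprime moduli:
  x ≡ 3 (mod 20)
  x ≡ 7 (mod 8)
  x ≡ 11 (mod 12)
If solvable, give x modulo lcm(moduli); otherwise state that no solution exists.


Moduli 20, 8, 12 are not pairwise coprime, so CRT works modulo lcm(m_i) when all pairwise compatibility conditions hold.
Pairwise compatibility: gcd(m_i, m_j) must divide a_i - a_j for every pair.
Merge one congruence at a time:
  Start: x ≡ 3 (mod 20).
  Combine with x ≡ 7 (mod 8): gcd(20, 8) = 4; 7 - 3 = 4, which IS divisible by 4, so compatible.
    Write x = 3 + 20·t and substitute into x ≡ 7 (mod 8): 20·t ≡ 7 − 3 = 4 (mod 8).
    Divide the congruence (and modulus) by g = 4: 5·t ≡ 1 (mod 2).
    Reduce coefficients mod 2: 1·t ≡ 1 (mod 2).
    So t ≡ 1 (mod 2).
    Then x = 3 + 20·1 = 23, valid modulo lcm(20, 8) = 40: x ≡ 23 (mod 40).
  Combine with x ≡ 11 (mod 12): gcd(40, 12) = 4; 11 - 23 = -12, which IS divisible by 4, so compatible.
    Write x = 23 + 40·t and substitute into x ≡ 11 (mod 12): 40·t ≡ 11 − 23 = -12 (mod 12).
    Divide the congruence (and modulus) by g = 4: 10·t ≡ -3 (mod 3).
    Reduce coefficients mod 3: 1·t ≡ 0 (mod 3).
    So t ≡ 0 (mod 3).
    Then x = 23 + 40·0 = 23, valid modulo lcm(40, 12) = 120: x ≡ 23 (mod 120).
Verify: 23 mod 20 = 3, 23 mod 8 = 7, 23 mod 12 = 11.

x ≡ 23 (mod 120).


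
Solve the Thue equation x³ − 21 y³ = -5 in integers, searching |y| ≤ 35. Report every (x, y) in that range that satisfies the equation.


The equation is x³ - 21y³ = -5. For fixed y, x³ = 21·y³ − 5, so a solution requires the RHS to be a perfect cube.
Strategy: iterate y from -35 to 35, compute RHS = 21·y³ − 5, and check whether it is a (positive or negative) perfect cube.
Check small values of y:
  y = 0: RHS = -5 is not a perfect cube.
  y = 1: RHS = 16 is not a perfect cube.
  y = -1: RHS = -26 is not a perfect cube.
  y = 2: RHS = 163 is not a perfect cube.
  y = -2: RHS = -173 is not a perfect cube.
  y = 3: RHS = 562 is not a perfect cube.
  y = -3: RHS = -572 is not a perfect cube.
Continuing the search up to |y| = 35 finds no solutions either.
No (x, y) in the scanned range satisfies the equation.

No integer solutions with |y| ≤ 35.


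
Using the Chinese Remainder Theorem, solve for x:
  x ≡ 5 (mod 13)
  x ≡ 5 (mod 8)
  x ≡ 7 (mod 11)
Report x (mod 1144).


Moduli 13, 8, 11 are pairwise coprime; by CRT there is a unique solution modulo M = 13 · 8 · 11 = 1144.
Solve pairwise, accumulating the modulus:
  Start with x ≡ 5 (mod 13).
  Combine with x ≡ 5 (mod 8): since gcd(13, 8) = 1, we get a unique residue mod 104.
    Write x = 5 + 13·t and substitute into x ≡ 5 (mod 8): 13·t ≡ 5 − 5 = 0 (mod 8).
    Reduce coefficients mod 8: 5·t ≡ 0 (mod 8).
    The inverse of 5 mod 8 is 5 (since 5·5 = 25 = 3·8 + 1), so t ≡ 5·0 = 0 ≡ 0 (mod 8).
    Then x = 5 + 13·0 = 5, valid modulo lcm(13, 8) = 104: x ≡ 5 (mod 104).
  Combine with x ≡ 7 (mod 11): since gcd(104, 11) = 1, we get a unique residue mod 1144.
    Write x = 5 + 104·t and substitute into x ≡ 7 (mod 11): 104·t ≡ 7 − 5 = 2 (mod 11).
    Reduce coefficients mod 11: 5·t ≡ 2 (mod 11).
    The inverse of 5 mod 11 is 9 (since 5·9 = 45 = 4·11 + 1), so t ≡ 9·2 = 18 ≡ 7 (mod 11).
    Then x = 5 + 104·7 = 733, valid modulo lcm(104, 11) = 1144: x ≡ 733 (mod 1144).
Verify: 733 mod 13 = 5 ✓, 733 mod 8 = 5 ✓, 733 mod 11 = 7 ✓.

x ≡ 733 (mod 1144).


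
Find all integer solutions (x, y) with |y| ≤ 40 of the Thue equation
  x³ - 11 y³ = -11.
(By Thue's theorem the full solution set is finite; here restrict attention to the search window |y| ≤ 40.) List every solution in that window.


The equation is x³ - 11y³ = -11. For fixed y, x³ = 11·y³ − 11, so a solution requires the RHS to be a perfect cube.
Strategy: iterate y from -40 to 40, compute RHS = 11·y³ − 11, and check whether it is a (positive or negative) perfect cube.
Check small values of y:
  y = 0: RHS = -11 is not a perfect cube.
  y = 1: RHS = 0 = (0)³ ⇒ x = 0 works.
  y = -1: RHS = -22 is not a perfect cube.
  y = 2: RHS = 77 is not a perfect cube.
  y = -2: RHS = -99 is not a perfect cube.
  y = 3: RHS = 286 is not a perfect cube.
  y = -3: RHS = -308 is not a perfect cube.
Continuing the search up to |y| = 40 finds no further solutions beyond those listed.
Collected solutions: (0, 1).

Solutions (with |y| ≤ 40): (0, 1).


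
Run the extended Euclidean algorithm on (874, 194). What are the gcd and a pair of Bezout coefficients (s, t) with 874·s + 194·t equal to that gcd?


Euclidean algorithm on (874, 194) — divide until remainder is 0:
  874 = 4 · 194 + 98
  194 = 1 · 98 + 96
  98 = 1 · 96 + 2
  96 = 48 · 2 + 0
gcd(874, 194) = 2.
Track Bezout coefficients alongside the remainders: start with r₀ = 874 = a·1 + b·0 (s = 1, t = 0) and r₁ = 194 = a·0 + b·1 (s = 0, t = 1); each new remainder r_{k+1} = r_{k-1} − q_k·r_k inherits s_{k+1} = s_{k-1} − q_k·s_k, t_{k+1} = t_{k-1} − q_k·t_k, so r_k = a·s_k + b·t_k at every step:
  q = 4: r = 98, s = 1 − 4·0 = 1, t = 0 − 4·1 = -4  (check: 874·1 + 194·(-4) = 98)
  q = 1: r = 96, s = 0 − 1·1 = -1, t = 1 − 1·(-4) = 5  (check: 874·(-1) + 194·5 = 96)
  q = 1: r = 2, s = 1 − 1·(-1) = 2, t = -4 − 1·5 = -9  (check: 874·2 + 194·(-9) = 2)
The row with r = 2 (the gcd) gives the Bezout coefficients s = 2, t = -9.
Result: 874 · (2) + 194 · (-9) = 2.

gcd(874, 194) = 2; s = 2, t = -9 (check: 874·2 + 194·(-9) = 2).


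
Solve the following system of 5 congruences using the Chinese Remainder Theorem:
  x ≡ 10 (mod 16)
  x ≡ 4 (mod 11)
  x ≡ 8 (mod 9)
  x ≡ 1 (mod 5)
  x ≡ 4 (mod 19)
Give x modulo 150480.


Product of moduli M = 16 · 11 · 9 · 5 · 19 = 150480.
Merge one congruence at a time:
  Start: x ≡ 10 (mod 16).
  Combine with x ≡ 4 (mod 11); new modulus lcm = 176.
    Write x = 10 + 16·t and substitute into x ≡ 4 (mod 11): 16·t ≡ 4 − 10 = -6 (mod 11).
    Reduce coefficients mod 11: 5·t ≡ 5 (mod 11).
    The inverse of 5 mod 11 is 9 (since 5·9 = 45 = 4·11 + 1), so t ≡ 9·5 = 45 ≡ 1 (mod 11).
    Then x = 10 + 16·1 = 26, valid modulo lcm(16, 11) = 176: x ≡ 26 (mod 176).
  Combine with x ≡ 8 (mod 9); new modulus lcm = 1584.
    Write x = 26 + 176·t and substitute into x ≡ 8 (mod 9): 176·t ≡ 8 − 26 = -18 (mod 9).
    Reduce coefficients mod 9: 5·t ≡ 0 (mod 9).
    The inverse of 5 mod 9 is 2 (since 5·2 = 10 = 1·9 + 1), so t ≡ 2·0 = 0 ≡ 0 (mod 9).
    Then x = 26 + 176·0 = 26, valid modulo lcm(176, 9) = 1584: x ≡ 26 (mod 1584).
  Combine with x ≡ 1 (mod 5); new modulus lcm = 7920.
    Write x = 26 + 1584·t and substitute into x ≡ 1 (mod 5): 1584·t ≡ 1 − 26 = -25 (mod 5).
    Reduce coefficients mod 5: 4·t ≡ 0 (mod 5).
    The inverse of 4 mod 5 is 4 (since 4·4 = 16 = 3·5 + 1), so t ≡ 4·0 = 0 ≡ 0 (mod 5).
    Then x = 26 + 1584·0 = 26, valid modulo lcm(1584, 5) = 7920: x ≡ 26 (mod 7920).
  Combine with x ≡ 4 (mod 19); new modulus lcm = 150480.
    Write x = 26 + 7920·t and substitute into x ≡ 4 (mod 19): 7920·t ≡ 4 − 26 = -22 (mod 19).
    Reduce coefficients mod 19: 16·t ≡ 16 (mod 19).
    The inverse of 16 mod 19 is 6 (since 16·6 = 96 = 5·19 + 1), so t ≡ 6·16 = 96 ≡ 1 (mod 19).
    Then x = 26 + 7920·1 = 7946, valid modulo lcm(7920, 19) = 150480: x ≡ 7946 (mod 150480).
Verify against each original: 7946 mod 16 = 10, 7946 mod 11 = 4, 7946 mod 9 = 8, 7946 mod 5 = 1, 7946 mod 19 = 4.

x ≡ 7946 (mod 150480).


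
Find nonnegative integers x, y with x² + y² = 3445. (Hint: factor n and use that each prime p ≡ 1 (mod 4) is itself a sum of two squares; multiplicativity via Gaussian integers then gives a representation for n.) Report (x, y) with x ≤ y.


Step 1: Factor n = 3445 = 5 · 13 · 53.
Step 2: Check the mod-4 condition on each prime factor: 5 ≡ 1 (mod 4), exponent 1; 13 ≡ 1 (mod 4), exponent 1; 53 ≡ 1 (mod 4), exponent 1.
All primes ≡ 3 (mod 4) appear to even exponent (or don't appear), so by the two-squares theorem n IS expressible as a sum of two squares.
Step 3: Build a representation. Here n = 5 · 13 · 53 is a product of primes ≡ 1 (mod 4). Each prime p ≡ 1 (mod 4) is itself a sum of two squares; find a² by testing p − a² for a perfect square:
  5: 5 − 1² = 4 = 2² ⇒ 5 = 1² + 2².
  13: 13 − 1² = 12, 13 − 2² = 9 = 3² ⇒ 13 = 2² + 3².
  53: 53 − 1² = 52, 53 − 2² = 49 = 7² ⇒ 53 = 2² + 7².
  Combine using the Brahmagupta–Fibonacci identity (a² + b²)(c² + d²) = (ac − bd)² + (ad + bc)² = (ac + bd)² + (ad − bc)²:
  5 · 13 = 65: from (1² + 2²)(2² + 3²), take (1·2 − 2·3, 1·3 + 2·2) = (2 − 6, 3 + 4) = (-4, 7); dropping signs (only squares matter) gives (4, 7); check 4² + 7² = 16 + 49 = 65 ✓.
  65 · 53 = 3445: from (4² + 7²)(2² + 7²), take (4·2 − 7·7, 4·7 + 7·2) = (8 − 49, 28 + 14) = (-41, 42); dropping signs (only squares matter) gives (41, 42); check 41² + 42² = 1681 + 1764 = 3445 ✓.
Step 4: Order so x ≤ y and verify: 41² + 42² = 1681 + 1764 = 3445 = n. ✓

n = 3445 = 41² + 42² (one valid representation with x ≤ y).


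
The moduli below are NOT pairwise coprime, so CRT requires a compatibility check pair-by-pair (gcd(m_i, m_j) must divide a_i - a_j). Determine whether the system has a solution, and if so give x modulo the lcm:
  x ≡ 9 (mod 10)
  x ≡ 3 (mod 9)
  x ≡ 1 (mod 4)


Moduli 10, 9, 4 are not pairwise coprime, so CRT works modulo lcm(m_i) when all pairwise compatibility conditions hold.
Pairwise compatibility: gcd(m_i, m_j) must divide a_i - a_j for every pair.
Merge one congruence at a time:
  Start: x ≡ 9 (mod 10).
  Combine with x ≡ 3 (mod 9): gcd(10, 9) = 1; 3 - 9 = -6, which IS divisible by 1, so compatible.
    Write x = 9 + 10·t and substitute into x ≡ 3 (mod 9): 10·t ≡ 3 − 9 = -6 (mod 9).
    Reduce coefficients mod 9: 1·t ≡ 3 (mod 9).
    So t ≡ 3 (mod 9).
    Then x = 9 + 10·3 = 39, valid modulo lcm(10, 9) = 90: x ≡ 39 (mod 90).
  Combine with x ≡ 1 (mod 4): gcd(90, 4) = 2; 1 - 39 = -38, which IS divisible by 2, so compatible.
    Write x = 39 + 90·t and substitute into x ≡ 1 (mod 4): 90·t ≡ 1 − 39 = -38 (mod 4).
    Divide the congruence (and modulus) by g = 2: 45·t ≡ -19 (mod 2).
    Reduce coefficients mod 2: 1·t ≡ 1 (mod 2).
    So t ≡ 1 (mod 2).
    Then x = 39 + 90·1 = 129, valid modulo lcm(90, 4) = 180: x ≡ 129 (mod 180).
Verify: 129 mod 10 = 9, 129 mod 9 = 3, 129 mod 4 = 1.

x ≡ 129 (mod 180).


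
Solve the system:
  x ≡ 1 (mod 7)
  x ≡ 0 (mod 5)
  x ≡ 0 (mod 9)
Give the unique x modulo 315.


Moduli 7, 5, 9 are pairwise coprime; by CRT there is a unique solution modulo M = 7 · 5 · 9 = 315.
Solve pairwise, accumulating the modulus:
  Start with x ≡ 1 (mod 7).
  Combine with x ≡ 0 (mod 5): since gcd(7, 5) = 1, we get a unique residue mod 35.
    Write x = 1 + 7·t and substitute into x ≡ 0 (mod 5): 7·t ≡ 0 − 1 = -1 (mod 5).
    Reduce coefficients mod 5: 2·t ≡ 4 (mod 5).
    The inverse of 2 mod 5 is 3 (since 2·3 = 6 = 1·5 + 1), so t ≡ 3·4 = 12 ≡ 2 (mod 5).
    Then x = 1 + 7·2 = 15, valid modulo lcm(7, 5) = 35: x ≡ 15 (mod 35).
  Combine with x ≡ 0 (mod 9): since gcd(35, 9) = 1, we get a unique residue mod 315.
    Write x = 15 + 35·t and substitute into x ≡ 0 (mod 9): 35·t ≡ 0 − 15 = -15 (mod 9).
    Reduce coefficients mod 9: 8·t ≡ 3 (mod 9).
    The inverse of 8 mod 9 is 8 (since 8·8 = 64 = 7·9 + 1), so t ≡ 8·3 = 24 ≡ 6 (mod 9).
    Then x = 15 + 35·6 = 225, valid modulo lcm(35, 9) = 315: x ≡ 225 (mod 315).
Verify: 225 mod 7 = 1 ✓, 225 mod 5 = 0 ✓, 225 mod 9 = 0 ✓.

x ≡ 225 (mod 315).


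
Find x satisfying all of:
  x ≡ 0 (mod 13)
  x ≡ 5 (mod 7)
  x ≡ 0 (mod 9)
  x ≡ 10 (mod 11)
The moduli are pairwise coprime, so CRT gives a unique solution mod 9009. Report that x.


Product of moduli M = 13 · 7 · 9 · 11 = 9009.
Merge one congruence at a time:
  Start: x ≡ 0 (mod 13).
  Combine with x ≡ 5 (mod 7); new modulus lcm = 91.
    Write x = 0 + 13·t and substitute into x ≡ 5 (mod 7): 13·t ≡ 5 − 0 = 5 (mod 7).
    Reduce coefficients mod 7: 6·t ≡ 5 (mod 7).
    The inverse of 6 mod 7 is 6 (since 6·6 = 36 = 5·7 + 1), so t ≡ 6·5 = 30 ≡ 2 (mod 7).
    Then x = 0 + 13·2 = 26, valid modulo lcm(13, 7) = 91: x ≡ 26 (mod 91).
  Combine with x ≡ 0 (mod 9); new modulus lcm = 819.
    Write x = 26 + 91·t and substitute into x ≡ 0 (mod 9): 91·t ≡ 0 − 26 = -26 (mod 9).
    Reduce coefficients mod 9: 1·t ≡ 1 (mod 9).
    So t ≡ 1 (mod 9).
    Then x = 26 + 91·1 = 117, valid modulo lcm(91, 9) = 819: x ≡ 117 (mod 819).
  Combine with x ≡ 10 (mod 11); new modulus lcm = 9009.
    Write x = 117 + 819·t and substitute into x ≡ 10 (mod 11): 819·t ≡ 10 − 117 = -107 (mod 11).
    Reduce coefficients mod 11: 5·t ≡ 3 (mod 11).
    The inverse of 5 mod 11 is 9 (since 5·9 = 45 = 4·11 + 1), so t ≡ 9·3 = 27 ≡ 5 (mod 11).
    Then x = 117 + 819·5 = 4212, valid modulo lcm(819, 11) = 9009: x ≡ 4212 (mod 9009).
Verify against each original: 4212 mod 13 = 0, 4212 mod 7 = 5, 4212 mod 9 = 0, 4212 mod 11 = 10.

x ≡ 4212 (mod 9009).


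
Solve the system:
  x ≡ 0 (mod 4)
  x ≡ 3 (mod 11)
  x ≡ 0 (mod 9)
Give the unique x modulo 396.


Moduli 4, 11, 9 are pairwise coprime; by CRT there is a unique solution modulo M = 4 · 11 · 9 = 396.
Solve pairwise, accumulating the modulus:
  Start with x ≡ 0 (mod 4).
  Combine with x ≡ 3 (mod 11): since gcd(4, 11) = 1, we get a unique residue mod 44.
    Write x = 0 + 4·t and substitute into x ≡ 3 (mod 11): 4·t ≡ 3 − 0 = 3 (mod 11).
    The inverse of 4 mod 11 is 3 (since 4·3 = 12 = 1·11 + 1), so t ≡ 3·3 = 9 ≡ 9 (mod 11).
    Then x = 0 + 4·9 = 36, valid modulo lcm(4, 11) = 44: x ≡ 36 (mod 44).
  Combine with x ≡ 0 (mod 9): since gcd(44, 9) = 1, we get a unique residue mod 396.
    Write x = 36 + 44·t and substitute into x ≡ 0 (mod 9): 44·t ≡ 0 − 36 = -36 (mod 9).
    Reduce coefficients mod 9: 8·t ≡ 0 (mod 9).
    The inverse of 8 mod 9 is 8 (since 8·8 = 64 = 7·9 + 1), so t ≡ 8·0 = 0 ≡ 0 (mod 9).
    Then x = 36 + 44·0 = 36, valid modulo lcm(44, 9) = 396: x ≡ 36 (mod 396).
Verify: 36 mod 4 = 0 ✓, 36 mod 11 = 3 ✓, 36 mod 9 = 0 ✓.

x ≡ 36 (mod 396).


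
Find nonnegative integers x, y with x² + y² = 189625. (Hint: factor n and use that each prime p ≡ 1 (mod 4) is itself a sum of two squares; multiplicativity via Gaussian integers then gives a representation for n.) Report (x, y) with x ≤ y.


Step 1: Factor n = 189625 = 5^3 · 37 · 41.
Step 2: Check the mod-4 condition on each prime factor: 5 ≡ 1 (mod 4), exponent 3; 37 ≡ 1 (mod 4), exponent 1; 41 ≡ 1 (mod 4), exponent 1.
All primes ≡ 3 (mod 4) appear to even exponent (or don't appear), so by the two-squares theorem n IS expressible as a sum of two squares.
Step 3: Build a representation. Group n = k² · m with k = 5 and m = 5 · 37 · 41 = 7585 (a product of primes ≡ 1 (mod 4)); a representation of m scales to one of n via (k·x)² + (k·y)² = k²(x² + y²). Each prime p ≡ 1 (mod 4) is itself a sum of two squares; find a² by testing p − a² for a perfect square:
  5: 5 − 1² = 4 = 2² ⇒ 5 = 1² + 2².
  37: 37 − 1² = 36 = 6² ⇒ 37 = 1² + 6².
  41: 41 − 1² = 40, 41 − 2² = 37, 41 − 3² = 32, 41 − 4² = 25 = 5² ⇒ 41 = 4² + 5².
  Combine using the Brahmagupta–Fibonacci identity (a² + b²)(c² + d²) = (ac − bd)² + (ad + bc)² = (ac + bd)² + (ad − bc)²:
  5 · 37 = 185: from (1² + 2²)(1² + 6²), take (1·1 − 2·6, 1·6 + 2·1) = (1 − 12, 6 + 2) = (-11, 8); dropping signs (only squares matter) gives (11, 8); check 11² + 8² = 121 + 64 = 185 ✓.
  185 · 41 = 7585: from (11² + 8²)(4² + 5²), take (11·4 − 8·5, 11·5 + 8·4) = (44 − 40, 55 + 32) = (4, 87); check 4² + 87² = 16 + 7569 = 7585 ✓.
  Scale by k = 5: (5·4, 5·87) = (20, 435).
Step 4: Order so x ≤ y and verify: 20² + 435² = 400 + 189225 = 189625 = n. ✓

n = 189625 = 20² + 435² (one valid representation with x ≤ y).


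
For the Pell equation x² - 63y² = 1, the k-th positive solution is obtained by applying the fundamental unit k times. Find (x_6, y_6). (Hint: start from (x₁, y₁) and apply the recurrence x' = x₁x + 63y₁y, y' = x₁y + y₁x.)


Step 1: Find the fundamental solution (x₁, y₁) of x² - 63y² = 1.
  Expand √63 as a continued fraction. a₀ = ⌊√63⌋ = 7; iterate m_{k+1} = d_k·a_k − m_k, d_{k+1} = (63 − m_{k+1}²)/d_k, a_{k+1} = ⌊(a₀ + m_{k+1})/d_{k+1}⌋ (starting m₀ = 0, d₀ = 1), with convergents p_k = a_k·p_{k-1} + p_{k-2}, q_k = a_k·q_{k-1} + q_{k-2} (p₋₁ = 1, q₋₁ = 0):
  k = 0: a₀ = 7; p₀/q₀ = 7/1; p₀² − 63·q₀² = 49 − 63 = -14.
  k = 1: m = 7, d = 14, a = ⌊(7 + 7)/14⌋ = 1; p/q = (1·7 + 1)/(1·1 + 0) = 8/1; p² − 63·q² = 64 − 63 = 1.
  The first convergent with p² − 63·q² = 1 gives the fundamental solution (x₁, y₁) = (8, 1).
Step 2: Apply the recurrence (x_{n+1}, y_{n+1}) = (x₁x_n + 63y₁y_n, x₁y_n + y₁x_n) repeatedly.
  From (x_1, y_1) = (8, 1): x_2 = 8·8 + 63·1·1 = 127; y_2 = 8·1 + 1·8 = 16.
  From (x_2, y_2) = (127, 16): x_3 = 8·127 + 63·1·16 = 2024; y_3 = 8·16 + 1·127 = 255.
  From (x_3, y_3) = (2024, 255): x_4 = 8·2024 + 63·1·255 = 32257; y_4 = 8·255 + 1·2024 = 4064.
  From (x_4, y_4) = (32257, 4064): x_5 = 8·32257 + 63·1·4064 = 514088; y_5 = 8·4064 + 1·32257 = 64769.
  From (x_5, y_5) = (514088, 64769): x_6 = 8·514088 + 63·1·64769 = 8193151; y_6 = 8·64769 + 1·514088 = 1032240.
Step 3: Verify x_6² - 63·y_6² = 67127723308801 - 67127723308800 = 1 (should be 1). ✓

(x_1, y_1) = (8, 1); (x_6, y_6) = (8193151, 1032240).


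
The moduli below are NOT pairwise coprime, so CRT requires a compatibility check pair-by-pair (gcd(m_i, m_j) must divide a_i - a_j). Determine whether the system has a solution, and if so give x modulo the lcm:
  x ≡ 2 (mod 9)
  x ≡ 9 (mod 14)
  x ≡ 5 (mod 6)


Moduli 9, 14, 6 are not pairwise coprime, so CRT works modulo lcm(m_i) when all pairwise compatibility conditions hold.
Pairwise compatibility: gcd(m_i, m_j) must divide a_i - a_j for every pair.
Merge one congruence at a time:
  Start: x ≡ 2 (mod 9).
  Combine with x ≡ 9 (mod 14): gcd(9, 14) = 1; 9 - 2 = 7, which IS divisible by 1, so compatible.
    Write x = 2 + 9·t and substitute into x ≡ 9 (mod 14): 9·t ≡ 9 − 2 = 7 (mod 14).
    The inverse of 9 mod 14 is 11 (since 9·11 = 99 = 7·14 + 1), so t ≡ 11·7 = 77 ≡ 7 (mod 14).
    Then x = 2 + 9·7 = 65, valid modulo lcm(9, 14) = 126: x ≡ 65 (mod 126).
  Combine with x ≡ 5 (mod 6): gcd(126, 6) = 6; 5 - 65 = -60, which IS divisible by 6, so compatible.
    Write x = 65 + 126·t and substitute into x ≡ 5 (mod 6): 126·t ≡ 5 − 65 = -60 (mod 6).
    Divide the congruence (and modulus) by g = 6: 21·t ≡ -10 (mod 1).
    Modulo 1 every t works; take t = 0.
    Then x = 65 + 126·0 = 65, valid modulo lcm(126, 6) = 126: x ≡ 65 (mod 126).
Verify: 65 mod 9 = 2, 65 mod 14 = 9, 65 mod 6 = 5.

x ≡ 65 (mod 126).


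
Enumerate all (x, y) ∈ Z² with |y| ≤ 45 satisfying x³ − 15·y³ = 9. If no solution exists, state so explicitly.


The equation is x³ - 15y³ = 9. For fixed y, x³ = 15·y³ + 9, so a solution requires the RHS to be a perfect cube.
Strategy: iterate y from -45 to 45, compute RHS = 15·y³ + 9, and check whether it is a (positive or negative) perfect cube.
Check small values of y:
  y = 0: RHS = 9 is not a perfect cube.
  y = 1: RHS = 24 is not a perfect cube.
  y = -1: RHS = -6 is not a perfect cube.
  y = 2: RHS = 129 is not a perfect cube.
  y = -2: RHS = -111 is not a perfect cube.
  y = 3: RHS = 414 is not a perfect cube.
  y = -3: RHS = -396 is not a perfect cube.
Continuing the search up to |y| = 45 finds no solutions either.
No (x, y) in the scanned range satisfies the equation.

No integer solutions with |y| ≤ 45.


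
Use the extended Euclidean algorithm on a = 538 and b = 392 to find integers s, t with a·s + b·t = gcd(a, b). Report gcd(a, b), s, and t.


Euclidean algorithm on (538, 392) — divide until remainder is 0:
  538 = 1 · 392 + 146
  392 = 2 · 146 + 100
  146 = 1 · 100 + 46
  100 = 2 · 46 + 8
  46 = 5 · 8 + 6
  8 = 1 · 6 + 2
  6 = 3 · 2 + 0
gcd(538, 392) = 2.
Track Bezout coefficients alongside the remainders: start with r₀ = 538 = a·1 + b·0 (s = 1, t = 0) and r₁ = 392 = a·0 + b·1 (s = 0, t = 1); each new remainder r_{k+1} = r_{k-1} − q_k·r_k inherits s_{k+1} = s_{k-1} − q_k·s_k, t_{k+1} = t_{k-1} − q_k·t_k, so r_k = a·s_k + b·t_k at every step:
  q = 1: r = 146, s = 1 − 1·0 = 1, t = 0 − 1·1 = -1  (check: 538·1 + 392·(-1) = 146)
  q = 2: r = 100, s = 0 − 2·1 = -2, t = 1 − 2·(-1) = 3  (check: 538·(-2) + 392·3 = 100)
  q = 1: r = 46, s = 1 − 1·(-2) = 3, t = -1 − 1·3 = -4  (check: 538·3 + 392·(-4) = 46)
  q = 2: r = 8, s = -2 − 2·3 = -8, t = 3 − 2·(-4) = 11  (check: 538·(-8) + 392·11 = 8)
  q = 5: r = 6, s = 3 − 5·(-8) = 43, t = -4 − 5·11 = -59  (check: 538·43 + 392·(-59) = 6)
  q = 1: r = 2, s = -8 − 1·43 = -51, t = 11 − 1·(-59) = 70  (check: 538·(-51) + 392·70 = 2)
The row with r = 2 (the gcd) gives the Bezout coefficients s = -51, t = 70.
Result: 538 · (-51) + 392 · (70) = 2.

gcd(538, 392) = 2; s = -51, t = 70 (check: 538·(-51) + 392·70 = 2).


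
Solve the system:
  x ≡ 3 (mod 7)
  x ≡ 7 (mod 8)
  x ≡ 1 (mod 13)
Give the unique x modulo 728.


Moduli 7, 8, 13 are pairwise coprime; by CRT there is a unique solution modulo M = 7 · 8 · 13 = 728.
Solve pairwise, accumulating the modulus:
  Start with x ≡ 3 (mod 7).
  Combine with x ≡ 7 (mod 8): since gcd(7, 8) = 1, we get a unique residue mod 56.
    Write x = 3 + 7·t and substitute into x ≡ 7 (mod 8): 7·t ≡ 7 − 3 = 4 (mod 8).
    The inverse of 7 mod 8 is 7 (since 7·7 = 49 = 6·8 + 1), so t ≡ 7·4 = 28 ≡ 4 (mod 8).
    Then x = 3 + 7·4 = 31, valid modulo lcm(7, 8) = 56: x ≡ 31 (mod 56).
  Combine with x ≡ 1 (mod 13): since gcd(56, 13) = 1, we get a unique residue mod 728.
    Write x = 31 + 56·t and substitute into x ≡ 1 (mod 13): 56·t ≡ 1 − 31 = -30 (mod 13).
    Reduce coefficients mod 13: 4·t ≡ 9 (mod 13).
    The inverse of 4 mod 13 is 10 (since 4·10 = 40 = 3·13 + 1), so t ≡ 10·9 = 90 ≡ 12 (mod 13).
    Then x = 31 + 56·12 = 703, valid modulo lcm(56, 13) = 728: x ≡ 703 (mod 728).
Verify: 703 mod 7 = 3 ✓, 703 mod 8 = 7 ✓, 703 mod 13 = 1 ✓.

x ≡ 703 (mod 728).


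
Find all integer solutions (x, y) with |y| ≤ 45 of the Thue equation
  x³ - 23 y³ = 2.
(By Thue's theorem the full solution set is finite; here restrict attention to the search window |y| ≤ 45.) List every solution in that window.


The equation is x³ - 23y³ = 2. For fixed y, x³ = 23·y³ + 2, so a solution requires the RHS to be a perfect cube.
Strategy: iterate y from -45 to 45, compute RHS = 23·y³ + 2, and check whether it is a (positive or negative) perfect cube.
Check small values of y:
  y = 0: RHS = 2 is not a perfect cube.
  y = 1: RHS = 25 is not a perfect cube.
  y = -1: RHS = -21 is not a perfect cube.
  y = 2: RHS = 186 is not a perfect cube.
  y = -2: RHS = -182 is not a perfect cube.
  y = 3: RHS = 623 is not a perfect cube.
  y = -3: RHS = -619 is not a perfect cube.
Continuing the search up to |y| = 45 finds no solutions either.
No (x, y) in the scanned range satisfies the equation.

No integer solutions with |y| ≤ 45.


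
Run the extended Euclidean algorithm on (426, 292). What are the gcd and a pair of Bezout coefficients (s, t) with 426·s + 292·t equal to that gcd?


Euclidean algorithm on (426, 292) — divide until remainder is 0:
  426 = 1 · 292 + 134
  292 = 2 · 134 + 24
  134 = 5 · 24 + 14
  24 = 1 · 14 + 10
  14 = 1 · 10 + 4
  10 = 2 · 4 + 2
  4 = 2 · 2 + 0
gcd(426, 292) = 2.
Track Bezout coefficients alongside the remainders: start with r₀ = 426 = a·1 + b·0 (s = 1, t = 0) and r₁ = 292 = a·0 + b·1 (s = 0, t = 1); each new remainder r_{k+1} = r_{k-1} − q_k·r_k inherits s_{k+1} = s_{k-1} − q_k·s_k, t_{k+1} = t_{k-1} − q_k·t_k, so r_k = a·s_k + b·t_k at every step:
  q = 1: r = 134, s = 1 − 1·0 = 1, t = 0 − 1·1 = -1  (check: 426·1 + 292·(-1) = 134)
  q = 2: r = 24, s = 0 − 2·1 = -2, t = 1 − 2·(-1) = 3  (check: 426·(-2) + 292·3 = 24)
  q = 5: r = 14, s = 1 − 5·(-2) = 11, t = -1 − 5·3 = -16  (check: 426·11 + 292·(-16) = 14)
  q = 1: r = 10, s = -2 − 1·11 = -13, t = 3 − 1·(-16) = 19  (check: 426·(-13) + 292·19 = 10)
  q = 1: r = 4, s = 11 − 1·(-13) = 24, t = -16 − 1·19 = -35  (check: 426·24 + 292·(-35) = 4)
  q = 2: r = 2, s = -13 − 2·24 = -61, t = 19 − 2·(-35) = 89  (check: 426·(-61) + 292·89 = 2)
The row with r = 2 (the gcd) gives the Bezout coefficients s = -61, t = 89.
Result: 426 · (-61) + 292 · (89) = 2.

gcd(426, 292) = 2; s = -61, t = 89 (check: 426·(-61) + 292·89 = 2).


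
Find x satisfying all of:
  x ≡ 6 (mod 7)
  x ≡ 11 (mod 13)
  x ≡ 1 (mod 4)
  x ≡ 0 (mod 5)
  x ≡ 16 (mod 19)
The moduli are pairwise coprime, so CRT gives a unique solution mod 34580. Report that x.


Product of moduli M = 7 · 13 · 4 · 5 · 19 = 34580.
Merge one congruence at a time:
  Start: x ≡ 6 (mod 7).
  Combine with x ≡ 11 (mod 13); new modulus lcm = 91.
    Write x = 6 + 7·t and substitute into x ≡ 11 (mod 13): 7·t ≡ 11 − 6 = 5 (mod 13).
    The inverse of 7 mod 13 is 2 (since 7·2 = 14 = 1·13 + 1), so t ≡ 2·5 = 10 ≡ 10 (mod 13).
    Then x = 6 + 7·10 = 76, valid modulo lcm(7, 13) = 91: x ≡ 76 (mod 91).
  Combine with x ≡ 1 (mod 4); new modulus lcm = 364.
    Write x = 76 + 91·t and substitute into x ≡ 1 (mod 4): 91·t ≡ 1 − 76 = -75 (mod 4).
    Reduce coefficients mod 4: 3·t ≡ 1 (mod 4).
    The inverse of 3 mod 4 is 3 (since 3·3 = 9 = 2·4 + 1), so t ≡ 3·1 = 3 ≡ 3 (mod 4).
    Then x = 76 + 91·3 = 349, valid modulo lcm(91, 4) = 364: x ≡ 349 (mod 364).
  Combine with x ≡ 0 (mod 5); new modulus lcm = 1820.
    Write x = 349 + 364·t and substitute into x ≡ 0 (mod 5): 364·t ≡ 0 − 349 = -349 (mod 5).
    Reduce coefficients mod 5: 4·t ≡ 1 (mod 5).
    The inverse of 4 mod 5 is 4 (since 4·4 = 16 = 3·5 + 1), so t ≡ 4·1 = 4 ≡ 4 (mod 5).
    Then x = 349 + 364·4 = 1805, valid modulo lcm(364, 5) = 1820: x ≡ 1805 (mod 1820).
  Combine with x ≡ 16 (mod 19); new modulus lcm = 34580.
    Write x = 1805 + 1820·t and substitute into x ≡ 16 (mod 19): 1820·t ≡ 16 − 1805 = -1789 (mod 19).
    Reduce coefficients mod 19: 15·t ≡ 16 (mod 19).
    The inverse of 15 mod 19 is 14 (since 15·14 = 210 = 11·19 + 1), so t ≡ 14·16 = 224 ≡ 15 (mod 19).
    Then x = 1805 + 1820·15 = 29105, valid modulo lcm(1820, 19) = 34580: x ≡ 29105 (mod 34580).
Verify against each original: 29105 mod 7 = 6, 29105 mod 13 = 11, 29105 mod 4 = 1, 29105 mod 5 = 0, 29105 mod 19 = 16.

x ≡ 29105 (mod 34580).


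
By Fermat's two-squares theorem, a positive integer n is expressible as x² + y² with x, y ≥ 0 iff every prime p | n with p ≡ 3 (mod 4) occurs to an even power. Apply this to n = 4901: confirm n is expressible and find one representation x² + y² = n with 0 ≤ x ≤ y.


Step 1: Factor n = 4901 = 13^2 · 29.
Step 2: Check the mod-4 condition on each prime factor: 13 ≡ 1 (mod 4), exponent 2; 29 ≡ 1 (mod 4), exponent 1.
All primes ≡ 3 (mod 4) appear to even exponent (or don't appear), so by the two-squares theorem n IS expressible as a sum of two squares.
Step 3: Build a representation. Here n = 13 · 13 · 29 is a product of primes ≡ 1 (mod 4). Each prime p ≡ 1 (mod 4) is itself a sum of two squares; find a² by testing p − a² for a perfect square:
  13: 13 − 1² = 12, 13 − 2² = 9 = 3² ⇒ 13 = 2² + 3².
  29: 29 − 1² = 28, 29 − 2² = 25 = 5² ⇒ 29 = 2² + 5².
  Combine using the Brahmagupta–Fibonacci identity (a² + b²)(c² + d²) = (ac − bd)² + (ad + bc)² = (ac + bd)² + (ad − bc)²:
  13 · 13 = 169: from (2² + 3²)(2² + 3²), take (2·2 − 3·3, 2·3 + 3·2) = (4 − 9, 6 + 6) = (-5, 12); dropping signs (only squares matter) gives (5, 12); check 5² + 12² = 25 + 144 = 169 ✓.
  169 · 29 = 4901: from (5² + 12²)(2² + 5²), take (5·2 − 12·5, 5·5 + 12·2) = (10 − 60, 25 + 24) = (-50, 49); dropping signs (only squares matter) gives (50, 49); check 50² + 49² = 2500 + 2401 = 4901 ✓.
Step 4: Order so x ≤ y and verify: 49² + 50² = 2401 + 2500 = 4901 = n. ✓

n = 4901 = 49² + 50² (one valid representation with x ≤ y).


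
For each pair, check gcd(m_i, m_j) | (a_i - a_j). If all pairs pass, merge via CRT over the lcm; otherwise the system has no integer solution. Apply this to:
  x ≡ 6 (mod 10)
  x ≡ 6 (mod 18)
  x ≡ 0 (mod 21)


Moduli 10, 18, 21 are not pairwise coprime, so CRT works modulo lcm(m_i) when all pairwise compatibility conditions hold.
Pairwise compatibility: gcd(m_i, m_j) must divide a_i - a_j for every pair.
Merge one congruence at a time:
  Start: x ≡ 6 (mod 10).
  Combine with x ≡ 6 (mod 18): gcd(10, 18) = 2; 6 - 6 = 0, which IS divisible by 2, so compatible.
    Write x = 6 + 10·t and substitute into x ≡ 6 (mod 18): 10·t ≡ 6 − 6 = 0 (mod 18).
    Divide the congruence (and modulus) by g = 2: 5·t ≡ 0 (mod 9).
    The inverse of 5 mod 9 is 2 (since 5·2 = 10 = 1·9 + 1), so t ≡ 2·0 = 0 ≡ 0 (mod 9).
    Then x = 6 + 10·0 = 6, valid modulo lcm(10, 18) = 90: x ≡ 6 (mod 90).
  Combine with x ≡ 0 (mod 21): gcd(90, 21) = 3; 0 - 6 = -6, which IS divisible by 3, so compatible.
    Write x = 6 + 90·t and substitute into x ≡ 0 (mod 21): 90·t ≡ 0 − 6 = -6 (mod 21).
    Divide the congruence (and modulus) by g = 3: 30·t ≡ -2 (mod 7).
    Reduce coefficients mod 7: 2·t ≡ 5 (mod 7).
    The inverse of 2 mod 7 is 4 (since 2·4 = 8 = 1·7 + 1), so t ≡ 4·5 = 20 ≡ 6 (mod 7).
    Then x = 6 + 90·6 = 546, valid modulo lcm(90, 21) = 630: x ≡ 546 (mod 630).
Verify: 546 mod 10 = 6, 546 mod 18 = 6, 546 mod 21 = 0.

x ≡ 546 (mod 630).


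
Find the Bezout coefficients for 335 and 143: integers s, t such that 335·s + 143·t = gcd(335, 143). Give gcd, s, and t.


Euclidean algorithm on (335, 143) — divide until remainder is 0:
  335 = 2 · 143 + 49
  143 = 2 · 49 + 45
  49 = 1 · 45 + 4
  45 = 11 · 4 + 1
  4 = 4 · 1 + 0
gcd(335, 143) = 1.
Track Bezout coefficients alongside the remainders: start with r₀ = 335 = a·1 + b·0 (s = 1, t = 0) and r₁ = 143 = a·0 + b·1 (s = 0, t = 1); each new remainder r_{k+1} = r_{k-1} − q_k·r_k inherits s_{k+1} = s_{k-1} − q_k·s_k, t_{k+1} = t_{k-1} − q_k·t_k, so r_k = a·s_k + b·t_k at every step:
  q = 2: r = 49, s = 1 − 2·0 = 1, t = 0 − 2·1 = -2  (check: 335·1 + 143·(-2) = 49)
  q = 2: r = 45, s = 0 − 2·1 = -2, t = 1 − 2·(-2) = 5  (check: 335·(-2) + 143·5 = 45)
  q = 1: r = 4, s = 1 − 1·(-2) = 3, t = -2 − 1·5 = -7  (check: 335·3 + 143·(-7) = 4)
  q = 11: r = 1, s = -2 − 11·3 = -35, t = 5 − 11·(-7) = 82  (check: 335·(-35) + 143·82 = 1)
The row with r = 1 (the gcd) gives the Bezout coefficients s = -35, t = 82.
Result: 335 · (-35) + 143 · (82) = 1.

gcd(335, 143) = 1; s = -35, t = 82 (check: 335·(-35) + 143·82 = 1).


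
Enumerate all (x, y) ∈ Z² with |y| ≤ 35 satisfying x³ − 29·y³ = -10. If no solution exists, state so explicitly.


The equation is x³ - 29y³ = -10. For fixed y, x³ = 29·y³ − 10, so a solution requires the RHS to be a perfect cube.
Strategy: iterate y from -35 to 35, compute RHS = 29·y³ − 10, and check whether it is a (positive or negative) perfect cube.
Check small values of y:
  y = 0: RHS = -10 is not a perfect cube.
  y = 1: RHS = 19 is not a perfect cube.
  y = -1: RHS = -39 is not a perfect cube.
  y = 2: RHS = 222 is not a perfect cube.
  y = -2: RHS = -242 is not a perfect cube.
  y = 3: RHS = 773 is not a perfect cube.
  y = -3: RHS = -793 is not a perfect cube.
Continuing the search up to |y| = 35 finds no solutions either.
No (x, y) in the scanned range satisfies the equation.

No integer solutions with |y| ≤ 35.


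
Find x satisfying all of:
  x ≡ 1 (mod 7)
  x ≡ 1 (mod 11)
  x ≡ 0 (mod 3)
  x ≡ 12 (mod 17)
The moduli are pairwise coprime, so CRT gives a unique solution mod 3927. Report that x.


Product of moduli M = 7 · 11 · 3 · 17 = 3927.
Merge one congruence at a time:
  Start: x ≡ 1 (mod 7).
  Combine with x ≡ 1 (mod 11); new modulus lcm = 77.
    Write x = 1 + 7·t and substitute into x ≡ 1 (mod 11): 7·t ≡ 1 − 1 = 0 (mod 11).
    The inverse of 7 mod 11 is 8 (since 7·8 = 56 = 5·11 + 1), so t ≡ 8·0 = 0 ≡ 0 (mod 11).
    Then x = 1 + 7·0 = 1, valid modulo lcm(7, 11) = 77: x ≡ 1 (mod 77).
  Combine with x ≡ 0 (mod 3); new modulus lcm = 231.
    Write x = 1 + 77·t and substitute into x ≡ 0 (mod 3): 77·t ≡ 0 − 1 = -1 (mod 3).
    Reduce coefficients mod 3: 2·t ≡ 2 (mod 3).
    The inverse of 2 mod 3 is 2 (since 2·2 = 4 = 1·3 + 1), so t ≡ 2·2 = 4 ≡ 1 (mod 3).
    Then x = 1 + 77·1 = 78, valid modulo lcm(77, 3) = 231: x ≡ 78 (mod 231).
  Combine with x ≡ 12 (mod 17); new modulus lcm = 3927.
    Write x = 78 + 231·t and substitute into x ≡ 12 (mod 17): 231·t ≡ 12 − 78 = -66 (mod 17).
    Reduce coefficients mod 17: 10·t ≡ 2 (mod 17).
    The inverse of 10 mod 17 is 12 (since 10·12 = 120 = 7·17 + 1), so t ≡ 12·2 = 24 ≡ 7 (mod 17).
    Then x = 78 + 231·7 = 1695, valid modulo lcm(231, 17) = 3927: x ≡ 1695 (mod 3927).
Verify against each original: 1695 mod 7 = 1, 1695 mod 11 = 1, 1695 mod 3 = 0, 1695 mod 17 = 12.

x ≡ 1695 (mod 3927).


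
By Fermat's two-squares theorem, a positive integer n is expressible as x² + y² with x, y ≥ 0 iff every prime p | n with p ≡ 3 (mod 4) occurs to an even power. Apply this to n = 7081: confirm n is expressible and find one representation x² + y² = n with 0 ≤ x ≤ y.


Step 1: Factor n = 7081 = 73 · 97.
Step 2: Check the mod-4 condition on each prime factor: 73 ≡ 1 (mod 4), exponent 1; 97 ≡ 1 (mod 4), exponent 1.
All primes ≡ 3 (mod 4) appear to even exponent (or don't appear), so by the two-squares theorem n IS expressible as a sum of two squares.
Step 3: Build a representation. Here n = 73 · 97 is a product of primes ≡ 1 (mod 4). Each prime p ≡ 1 (mod 4) is itself a sum of two squares; find a² by testing p − a² for a perfect square:
  73: 73 − 1² = 72, 73 − 2² = 69, 73 − 3² = 64 = 8² ⇒ 73 = 3² + 8².
  97: 97 − 1² = 96, 97 − 2² = 93, 97 − 3² = 88, 97 − 4² = 81 = 9² ⇒ 97 = 4² + 9².
  Combine using the Brahmagupta–Fibonacci identity (a² + b²)(c² + d²) = (ac − bd)² + (ad + bc)² = (ac + bd)² + (ad − bc)²:
  73 · 97 = 7081: from (3² + 8²)(4² + 9²), take (3·4 − 8·9, 3·9 + 8·4) = (12 − 72, 27 + 32) = (-60, 59); dropping signs (only squares matter) gives (60, 59); check 60² + 59² = 3600 + 3481 = 7081 ✓.
Step 4: Order so x ≤ y and verify: 59² + 60² = 3481 + 3600 = 7081 = n. ✓

n = 7081 = 59² + 60² (one valid representation with x ≤ y).
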